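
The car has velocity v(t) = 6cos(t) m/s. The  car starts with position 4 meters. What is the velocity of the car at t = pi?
Using v(t) = 6·cos(t) and substituting t = pi, we find v = -6.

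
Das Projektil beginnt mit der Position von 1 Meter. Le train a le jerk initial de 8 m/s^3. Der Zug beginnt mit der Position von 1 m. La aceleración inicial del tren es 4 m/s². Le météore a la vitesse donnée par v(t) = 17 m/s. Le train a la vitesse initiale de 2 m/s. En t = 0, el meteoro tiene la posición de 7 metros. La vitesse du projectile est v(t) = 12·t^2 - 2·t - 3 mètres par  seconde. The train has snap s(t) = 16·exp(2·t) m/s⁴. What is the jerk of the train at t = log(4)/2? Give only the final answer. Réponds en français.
À t = log(4)/2, j = 32.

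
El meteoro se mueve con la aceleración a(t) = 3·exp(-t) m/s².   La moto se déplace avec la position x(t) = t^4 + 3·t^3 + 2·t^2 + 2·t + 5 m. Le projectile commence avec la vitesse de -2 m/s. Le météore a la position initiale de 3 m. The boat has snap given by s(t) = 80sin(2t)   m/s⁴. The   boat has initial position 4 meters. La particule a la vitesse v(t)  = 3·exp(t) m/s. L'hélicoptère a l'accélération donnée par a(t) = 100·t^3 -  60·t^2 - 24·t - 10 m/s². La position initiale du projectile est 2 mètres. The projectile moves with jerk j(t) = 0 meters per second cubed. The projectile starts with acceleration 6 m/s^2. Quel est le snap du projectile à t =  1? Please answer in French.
En partant du jerk j(t) = 0, nous prenons 1 dérivée. En prenant d/dt de j(t), nous trouvons s(t) = 0. En utilisant s(t) = 0 et en substituant t = 1, nous trouvons s = 0.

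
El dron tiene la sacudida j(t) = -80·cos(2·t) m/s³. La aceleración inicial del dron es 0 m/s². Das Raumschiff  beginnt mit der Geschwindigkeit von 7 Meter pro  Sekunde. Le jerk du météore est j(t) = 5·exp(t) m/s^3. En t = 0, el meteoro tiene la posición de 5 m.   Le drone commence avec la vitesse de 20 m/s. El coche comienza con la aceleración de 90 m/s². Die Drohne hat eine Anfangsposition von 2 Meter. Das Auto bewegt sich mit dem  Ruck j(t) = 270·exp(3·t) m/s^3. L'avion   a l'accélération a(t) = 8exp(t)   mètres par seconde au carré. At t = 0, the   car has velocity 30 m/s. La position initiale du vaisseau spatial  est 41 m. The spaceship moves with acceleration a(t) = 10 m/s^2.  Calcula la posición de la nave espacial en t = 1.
Debemos encontrar la antiderivada de nuestra ecuación de la aceleración a(t) = 10 2 veces. Tomando ∫a(t)dt y aplicando v(0) = 7, encontramos v(t) = 10·t + 7. Tomando ∫v(t)dt y aplicando x(0) = 41, encontramos x(t) = 5·t^2 + 7·t + 41. Usando x(t) = 5·t^2 + 7·t + 41 y sustituyendo t = 1, encontramos x = 53.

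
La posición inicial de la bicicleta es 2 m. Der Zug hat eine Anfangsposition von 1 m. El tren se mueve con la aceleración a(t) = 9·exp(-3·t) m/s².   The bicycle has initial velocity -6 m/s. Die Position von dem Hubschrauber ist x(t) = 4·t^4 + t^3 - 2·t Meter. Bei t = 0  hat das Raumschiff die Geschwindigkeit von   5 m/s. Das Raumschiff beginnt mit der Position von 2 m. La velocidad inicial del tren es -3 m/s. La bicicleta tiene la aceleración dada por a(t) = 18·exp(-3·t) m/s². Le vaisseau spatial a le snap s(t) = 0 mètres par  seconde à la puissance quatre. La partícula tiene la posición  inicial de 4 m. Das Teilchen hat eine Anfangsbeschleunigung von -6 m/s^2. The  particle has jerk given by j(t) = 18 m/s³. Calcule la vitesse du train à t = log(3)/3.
Pour résoudre ceci, nous devons prendre 1 intégrale de notre équation de l'accélération a(t) = 9·exp(-3·t). L'intégrale de l'accélération, avec v(0) = -3, donne la vitesse: v(t) = -3·exp(-3·t). En utilisant v(t) = -3·exp(-3·t) et en substituant t = log(3)/3, nous trouvons v = -1.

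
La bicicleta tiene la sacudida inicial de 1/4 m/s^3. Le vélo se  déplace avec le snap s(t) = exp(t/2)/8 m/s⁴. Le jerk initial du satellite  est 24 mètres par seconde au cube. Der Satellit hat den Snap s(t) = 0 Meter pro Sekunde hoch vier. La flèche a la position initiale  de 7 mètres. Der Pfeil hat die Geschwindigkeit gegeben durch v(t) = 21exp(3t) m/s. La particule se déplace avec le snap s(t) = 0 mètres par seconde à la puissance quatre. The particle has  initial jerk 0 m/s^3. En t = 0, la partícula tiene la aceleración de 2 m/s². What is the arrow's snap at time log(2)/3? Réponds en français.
Nous devons dériver notre équation de la vitesse v(t) = 21·exp(3·t) 3 fois. La dérivée de la vitesse donne l'accélération: a(t) = 63·exp(3·t). La dérivée de l'accélération donne le jerk: j(t) = 189·exp(3·t). En prenant d/dt de j(t), nous trouvons s(t) = 567·exp(3·t). De l'équation du snap s(t) = 567·exp(3·t), nous substituons t = log(2)/3 pour obtenir s = 1134.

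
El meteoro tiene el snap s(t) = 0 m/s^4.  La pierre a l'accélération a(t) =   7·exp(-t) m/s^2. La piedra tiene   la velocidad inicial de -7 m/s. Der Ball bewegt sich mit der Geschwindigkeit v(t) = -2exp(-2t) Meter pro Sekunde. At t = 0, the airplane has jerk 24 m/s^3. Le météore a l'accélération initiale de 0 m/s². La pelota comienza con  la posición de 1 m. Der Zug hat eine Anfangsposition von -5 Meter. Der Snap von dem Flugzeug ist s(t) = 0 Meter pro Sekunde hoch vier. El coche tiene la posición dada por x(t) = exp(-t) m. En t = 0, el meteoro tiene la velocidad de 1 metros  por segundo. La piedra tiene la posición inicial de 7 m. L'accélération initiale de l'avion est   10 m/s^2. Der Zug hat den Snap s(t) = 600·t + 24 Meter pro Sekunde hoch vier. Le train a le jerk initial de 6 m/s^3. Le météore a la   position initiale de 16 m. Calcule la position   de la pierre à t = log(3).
Nous devons trouver l'intégrale de notre équation de l'accélération a(t) = 7·exp(-t) 2 fois. La primitive de l'accélération, avec v(0) = -7, donne la vitesse: v(t) = -7·exp(-t). En intégrant la vitesse et en utilisant la condition initiale x(0) = 7, nous obtenons x(t) = 7·exp(-t). En utilisant x(t) = 7·exp(-t) et en substituant t = log(3), nous trouvons x = 7/3.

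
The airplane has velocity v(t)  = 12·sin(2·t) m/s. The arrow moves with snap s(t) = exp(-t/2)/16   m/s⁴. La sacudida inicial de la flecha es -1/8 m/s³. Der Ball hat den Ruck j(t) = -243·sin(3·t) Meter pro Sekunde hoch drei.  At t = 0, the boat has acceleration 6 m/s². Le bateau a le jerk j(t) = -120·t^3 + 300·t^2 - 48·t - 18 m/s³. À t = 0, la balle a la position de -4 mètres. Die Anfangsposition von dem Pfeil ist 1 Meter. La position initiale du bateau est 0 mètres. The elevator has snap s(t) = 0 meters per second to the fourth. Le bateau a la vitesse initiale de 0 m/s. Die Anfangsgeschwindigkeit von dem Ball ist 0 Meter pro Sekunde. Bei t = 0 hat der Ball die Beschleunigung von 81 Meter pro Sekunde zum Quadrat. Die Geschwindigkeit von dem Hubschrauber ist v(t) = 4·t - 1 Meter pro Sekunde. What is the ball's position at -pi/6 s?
We need to integrate our jerk equation j(t) = -243·sin(3·t) 3 times. The antiderivative of jerk is acceleration. Using a(0) = 81, we get a(t) = 81·cos(3·t). Finding the antiderivative of a(t) and using v(0) = 0: v(t) = 27·sin(3·t). The integral of velocity is position. Using x(0) = -4, we get x(t) = 5 - 9·cos(3·t). We have position x(t) = 5 - 9·cos(3·t). Substituting t = -pi/6: x(-pi/6) = 5.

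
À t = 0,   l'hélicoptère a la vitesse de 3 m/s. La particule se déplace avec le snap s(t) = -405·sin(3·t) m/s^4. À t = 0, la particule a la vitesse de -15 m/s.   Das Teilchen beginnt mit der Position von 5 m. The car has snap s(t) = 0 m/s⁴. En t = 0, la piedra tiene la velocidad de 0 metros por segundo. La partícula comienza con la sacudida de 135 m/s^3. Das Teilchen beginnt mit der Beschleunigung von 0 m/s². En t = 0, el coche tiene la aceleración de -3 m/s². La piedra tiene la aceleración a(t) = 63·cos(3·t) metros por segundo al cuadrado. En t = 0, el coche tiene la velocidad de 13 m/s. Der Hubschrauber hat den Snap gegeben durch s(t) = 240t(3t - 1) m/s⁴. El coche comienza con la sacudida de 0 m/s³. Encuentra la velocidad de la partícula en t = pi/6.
Partiendo del snap s(t) = -405·sin(3·t), tomamos 3 integrales. Tomando ∫s(t)dt y aplicando j(0) = 135, encontramos j(t) = 135·cos(3·t). Integrando la sacudida y usando la condición inicial a(0) = 0, obtenemos a(t) = 45·sin(3·t). Tomando ∫a(t)dt y aplicando v(0) = -15, encontramos v(t) = -15·cos(3·t). Tenemos la velocidad v(t) = -15·cos(3·t). Sustituyendo t = pi/6: v(pi/6) = 0.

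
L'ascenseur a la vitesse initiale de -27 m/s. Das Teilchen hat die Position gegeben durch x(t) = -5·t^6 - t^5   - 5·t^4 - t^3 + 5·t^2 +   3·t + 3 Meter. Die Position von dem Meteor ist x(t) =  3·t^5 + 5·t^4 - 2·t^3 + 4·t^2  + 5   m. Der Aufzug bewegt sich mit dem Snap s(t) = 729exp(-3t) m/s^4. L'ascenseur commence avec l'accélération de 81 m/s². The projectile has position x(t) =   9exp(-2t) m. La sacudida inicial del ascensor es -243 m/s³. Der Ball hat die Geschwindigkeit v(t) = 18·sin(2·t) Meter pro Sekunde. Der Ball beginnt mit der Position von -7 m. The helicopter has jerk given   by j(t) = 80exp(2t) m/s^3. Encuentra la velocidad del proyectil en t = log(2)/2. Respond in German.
Um dies zu lösen, müssen wir 1 Ableitung unserer Gleichung für die Position x(t) = 9·exp(-2·t) nehmen. Durch Ableiten von der Position erhalten wir die Geschwindigkeit: v(t) = -18·exp(-2·t). Aus der Gleichung für die Geschwindigkeit v(t) = -18·exp(-2·t), setzen wir t = log(2)/2 ein und erhalten v = -9.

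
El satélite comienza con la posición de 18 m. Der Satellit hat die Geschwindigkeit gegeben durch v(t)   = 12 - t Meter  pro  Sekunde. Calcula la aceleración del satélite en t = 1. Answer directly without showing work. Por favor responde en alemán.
Die Antwort ist -1.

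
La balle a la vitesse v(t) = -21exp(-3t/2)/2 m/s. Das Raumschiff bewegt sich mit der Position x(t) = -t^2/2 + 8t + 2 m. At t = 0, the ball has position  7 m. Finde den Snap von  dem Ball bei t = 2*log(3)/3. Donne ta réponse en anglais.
Starting from velocity v(t) = -21·exp(-3·t/2)/2, we take 3 derivatives. Taking d/dt of v(t), we find a(t) = 63·exp(-3·t/2)/4. Differentiating acceleration, we get jerk: j(t) = -189·exp(-3·t/2)/8. Differentiating jerk, we get snap: s(t) = 567·exp(-3·t/2)/16. We have snap s(t) = 567·exp(-3·t/2)/16. Substituting t = 2*log(3)/3: s(2*log(3)/3) = 189/16.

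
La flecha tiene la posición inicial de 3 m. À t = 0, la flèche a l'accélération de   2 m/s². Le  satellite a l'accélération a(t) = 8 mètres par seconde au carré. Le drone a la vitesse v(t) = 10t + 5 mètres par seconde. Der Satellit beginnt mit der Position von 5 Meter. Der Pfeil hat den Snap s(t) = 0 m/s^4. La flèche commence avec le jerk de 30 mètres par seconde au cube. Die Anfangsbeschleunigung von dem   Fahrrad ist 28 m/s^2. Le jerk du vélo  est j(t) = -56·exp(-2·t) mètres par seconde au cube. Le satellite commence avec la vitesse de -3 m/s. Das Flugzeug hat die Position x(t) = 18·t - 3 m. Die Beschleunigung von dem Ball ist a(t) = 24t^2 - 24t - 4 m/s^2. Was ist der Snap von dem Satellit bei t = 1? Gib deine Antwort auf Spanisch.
Debemos derivar nuestra ecuación de la aceleración a(t) = 8 2 veces. La derivada de la aceleración da la sacudida: j(t) = 0. La derivada de la sacudida da el snap: s(t) = 0. Usando s(t) = 0 y sustituyendo t = 1, encontramos s = 0.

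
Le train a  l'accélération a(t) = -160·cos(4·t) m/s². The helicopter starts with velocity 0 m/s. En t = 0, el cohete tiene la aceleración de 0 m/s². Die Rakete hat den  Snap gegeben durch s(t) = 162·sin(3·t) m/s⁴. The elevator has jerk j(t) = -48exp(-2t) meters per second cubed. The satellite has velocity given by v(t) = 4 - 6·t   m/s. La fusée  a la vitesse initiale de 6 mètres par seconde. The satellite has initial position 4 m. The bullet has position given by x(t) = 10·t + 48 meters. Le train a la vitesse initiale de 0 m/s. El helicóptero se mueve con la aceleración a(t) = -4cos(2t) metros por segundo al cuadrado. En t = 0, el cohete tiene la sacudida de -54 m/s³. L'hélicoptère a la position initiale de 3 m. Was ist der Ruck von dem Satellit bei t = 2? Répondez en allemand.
Wir müssen unsere Gleichung für die Geschwindigkeit v(t) = 4 - 6·t 2-mal ableiten. Durch Ableiten von der Geschwindigkeit erhalten wir die Beschleunigung: a(t) = -6. Durch Ableiten von der Beschleunigung erhalten wir den Ruck: j(t) = 0. Aus der Gleichung für den Ruck j(t) = 0, setzen wir t = 2 ein und erhalten j = 0.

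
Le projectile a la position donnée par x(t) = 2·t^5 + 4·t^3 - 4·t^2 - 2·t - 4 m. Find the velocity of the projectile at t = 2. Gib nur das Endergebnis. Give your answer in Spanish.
v(2) = 190.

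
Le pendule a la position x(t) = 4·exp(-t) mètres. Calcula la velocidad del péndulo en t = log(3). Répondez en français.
Nous devons dériver notre équation de la position x(t) = 4·exp(-t) 1 fois. En prenant d/dt de x(t), nous trouvons v(t) = -4·exp(-t). Nous avons la vitesse v(t) = -4·exp(-t). En substituant t = log(3): v(log(3)) = -4/3.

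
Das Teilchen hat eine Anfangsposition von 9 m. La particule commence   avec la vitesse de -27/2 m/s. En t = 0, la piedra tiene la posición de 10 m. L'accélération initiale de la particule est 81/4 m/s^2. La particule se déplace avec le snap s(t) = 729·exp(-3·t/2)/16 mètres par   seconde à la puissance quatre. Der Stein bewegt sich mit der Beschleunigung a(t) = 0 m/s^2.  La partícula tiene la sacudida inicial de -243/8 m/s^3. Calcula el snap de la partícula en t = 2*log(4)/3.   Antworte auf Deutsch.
Wir haben den Snap s(t) = 729·exp(-3·t/2)/16. Durch Einsetzen von t = 2*log(4)/3: s(2*log(4)/3) = 729/64.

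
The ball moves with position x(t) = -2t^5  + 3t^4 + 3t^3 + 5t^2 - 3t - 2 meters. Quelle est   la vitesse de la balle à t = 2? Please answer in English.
To solve this, we need to take 1 derivative of our position equation x(t) = -2·t^5 + 3·t^4 + 3·t^3 + 5·t^2 - 3·t - 2. Taking d/dt of x(t), we find v(t) = -10·t^4 + 12·t^3 + 9·t^2 + 10·t - 3. From the given velocity equation v(t) = -10·t^4 + 12·t^3 + 9·t^2 + 10·t - 3, we substitute t = 2 to get v = -11.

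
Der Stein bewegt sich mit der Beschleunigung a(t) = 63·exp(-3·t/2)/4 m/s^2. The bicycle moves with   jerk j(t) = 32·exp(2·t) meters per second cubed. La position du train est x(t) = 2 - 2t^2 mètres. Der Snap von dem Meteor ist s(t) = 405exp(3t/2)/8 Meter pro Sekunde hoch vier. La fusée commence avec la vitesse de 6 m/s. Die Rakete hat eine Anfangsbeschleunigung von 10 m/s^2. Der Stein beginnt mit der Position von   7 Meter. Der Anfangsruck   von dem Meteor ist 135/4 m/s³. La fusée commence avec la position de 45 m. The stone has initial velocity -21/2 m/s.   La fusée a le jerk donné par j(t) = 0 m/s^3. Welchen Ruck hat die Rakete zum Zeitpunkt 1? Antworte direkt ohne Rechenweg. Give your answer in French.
La réponse est 0.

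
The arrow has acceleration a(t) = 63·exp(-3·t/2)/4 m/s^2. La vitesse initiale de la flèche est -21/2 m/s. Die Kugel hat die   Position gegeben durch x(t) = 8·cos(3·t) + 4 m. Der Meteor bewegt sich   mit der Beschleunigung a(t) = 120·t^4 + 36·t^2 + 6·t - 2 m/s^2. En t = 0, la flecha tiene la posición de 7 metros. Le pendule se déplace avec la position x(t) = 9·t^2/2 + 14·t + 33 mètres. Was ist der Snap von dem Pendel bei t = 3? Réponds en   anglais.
Starting from position x(t) = 9·t^2/2 + 14·t + 33, we take 4 derivatives. Differentiating position, we get velocity: v(t) = 9·t + 14. Taking d/dt of v(t), we find a(t) = 9. The derivative of acceleration gives jerk: j(t) = 0. Taking d/dt of j(t), we find s(t) = 0. Using s(t) = 0 and substituting t = 3, we find s = 0.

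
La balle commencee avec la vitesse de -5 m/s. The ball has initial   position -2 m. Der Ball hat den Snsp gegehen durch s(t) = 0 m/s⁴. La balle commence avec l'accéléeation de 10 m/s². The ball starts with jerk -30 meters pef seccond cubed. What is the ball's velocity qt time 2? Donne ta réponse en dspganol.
Partiendo del snap s(t) = 0, tomamos 3 antiderivadas. La antiderivada del snap es la sacudida. Usando j(0) = -30, obtenemos j(t) = -30. La antiderivada de la sacudida es la aceleración. Usando a(0) = 10, obtenemos a(t) = 10 - 30·t. La integral de la aceleración, con v(0) = -5, da la velocidad: v(t) = -15·t^2 + 10·t - 5. De la ecuación de la velocidad v(t) = -15·t^2 + 10·t - 5, sustituimos t = 2 para obtener v = -45.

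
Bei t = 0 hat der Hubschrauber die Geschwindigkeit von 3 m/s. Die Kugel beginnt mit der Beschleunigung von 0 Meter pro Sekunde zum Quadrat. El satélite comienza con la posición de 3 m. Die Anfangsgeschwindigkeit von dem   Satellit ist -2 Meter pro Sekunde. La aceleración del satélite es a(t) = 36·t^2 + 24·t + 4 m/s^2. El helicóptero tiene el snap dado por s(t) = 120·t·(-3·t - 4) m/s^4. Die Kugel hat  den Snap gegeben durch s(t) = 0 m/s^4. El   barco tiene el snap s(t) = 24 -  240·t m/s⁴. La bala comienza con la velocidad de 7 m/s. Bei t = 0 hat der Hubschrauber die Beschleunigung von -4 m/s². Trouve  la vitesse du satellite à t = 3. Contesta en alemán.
Wir müssen das Integral unserer Gleichung für die Beschleunigung a(t) = 36·t^2 + 24·t + 4 1-mal finden. Mit ∫a(t)dt und Anwendung von v(0) = -2, finden wir v(t) = 12·t^3 + 12·t^2 + 4·t - 2. Wir haben die Geschwindigkeit v(t) = 12·t^3 + 12·t^2 + 4·t - 2. Durch Einsetzen von t = 3: v(3) = 442.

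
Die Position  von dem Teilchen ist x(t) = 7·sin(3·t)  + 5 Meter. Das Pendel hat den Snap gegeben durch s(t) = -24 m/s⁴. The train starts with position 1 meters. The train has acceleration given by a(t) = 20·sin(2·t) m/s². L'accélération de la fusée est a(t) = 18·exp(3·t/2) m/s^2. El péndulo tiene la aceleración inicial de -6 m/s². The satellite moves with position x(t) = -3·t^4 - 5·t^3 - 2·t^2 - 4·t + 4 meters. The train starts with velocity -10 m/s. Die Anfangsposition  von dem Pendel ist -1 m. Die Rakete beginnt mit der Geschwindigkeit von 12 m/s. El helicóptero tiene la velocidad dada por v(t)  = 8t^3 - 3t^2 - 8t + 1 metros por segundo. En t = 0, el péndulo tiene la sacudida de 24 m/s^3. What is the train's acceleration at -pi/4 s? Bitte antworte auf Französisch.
Nous avons l'accélération a(t) = 20·sin(2·t). En substituant t = -pi/4: a(-pi/4) = -20.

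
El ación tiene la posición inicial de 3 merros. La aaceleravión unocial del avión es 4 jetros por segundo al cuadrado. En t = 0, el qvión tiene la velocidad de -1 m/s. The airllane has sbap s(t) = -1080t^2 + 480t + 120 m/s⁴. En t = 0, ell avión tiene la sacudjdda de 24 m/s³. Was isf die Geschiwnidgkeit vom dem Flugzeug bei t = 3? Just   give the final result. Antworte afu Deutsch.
Bei t = 3, v = -2095.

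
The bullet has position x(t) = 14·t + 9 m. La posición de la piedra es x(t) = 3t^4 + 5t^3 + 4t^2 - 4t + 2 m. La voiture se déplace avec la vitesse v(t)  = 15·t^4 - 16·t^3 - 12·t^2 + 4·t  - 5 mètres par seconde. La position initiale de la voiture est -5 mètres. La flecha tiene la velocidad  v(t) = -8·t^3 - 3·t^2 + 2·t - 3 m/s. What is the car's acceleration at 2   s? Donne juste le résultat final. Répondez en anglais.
a(2) = 244.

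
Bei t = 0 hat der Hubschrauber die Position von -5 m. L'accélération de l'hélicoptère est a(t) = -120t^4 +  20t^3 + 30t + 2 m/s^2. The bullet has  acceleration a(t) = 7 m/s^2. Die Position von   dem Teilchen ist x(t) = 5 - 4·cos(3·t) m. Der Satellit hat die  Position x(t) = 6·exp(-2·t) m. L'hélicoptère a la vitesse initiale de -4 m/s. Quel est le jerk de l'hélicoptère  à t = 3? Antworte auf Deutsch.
Wir müssen unsere Gleichung für die Beschleunigung a(t) = -120·t^4 + 20·t^3 + 30·t + 2 1-mal ableiten. Die Ableitung von der Beschleunigung ergibt den Ruck: j(t) = -480·t^3 + 60·t^2 + 30. Mit j(t) = -480·t^3 + 60·t^2 + 30 und Einsetzen von t = 3, finden wir j = -12390.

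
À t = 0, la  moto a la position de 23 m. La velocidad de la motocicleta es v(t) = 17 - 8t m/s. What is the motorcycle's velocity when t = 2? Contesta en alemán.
Wir haben die Geschwindigkeit v(t) = 17 - 8·t. Durch Einsetzen von t = 2: v(2) = 1.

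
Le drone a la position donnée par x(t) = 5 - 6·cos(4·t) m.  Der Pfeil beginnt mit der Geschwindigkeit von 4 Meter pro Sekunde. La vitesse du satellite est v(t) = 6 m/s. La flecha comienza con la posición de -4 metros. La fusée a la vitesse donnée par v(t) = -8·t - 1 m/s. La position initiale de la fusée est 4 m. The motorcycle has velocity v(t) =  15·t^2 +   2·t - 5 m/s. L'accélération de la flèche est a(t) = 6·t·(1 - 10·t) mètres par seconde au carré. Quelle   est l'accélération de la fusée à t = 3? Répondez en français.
Nous devons dériver notre équation de la vitesse v(t) = -8·t - 1 1 fois. En prenant d/dt de v(t), nous trouvons a(t) = -8. En utilisant a(t) = -8 et en substituant t = 3, nous trouvons a = -8.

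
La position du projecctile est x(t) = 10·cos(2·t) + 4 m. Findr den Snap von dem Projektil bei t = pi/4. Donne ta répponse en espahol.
Partiendo de la posición x(t) = 10·cos(2·t) + 4, tomamos 4 derivadas. La derivada de la posición da la velocidad: v(t) = -20·sin(2·t). Tomando d/dt de v(t), encontramos a(t) = -40·cos(2·t). Derivando la aceleración, obtenemos la sacudida: j(t) = 80·sin(2·t). Derivando la sacudida, obtenemos el snap: s(t) = 160·cos(2·t). Usando s(t) = 160·cos(2·t) y sustituyendo t = pi/4, encontramos s = 0.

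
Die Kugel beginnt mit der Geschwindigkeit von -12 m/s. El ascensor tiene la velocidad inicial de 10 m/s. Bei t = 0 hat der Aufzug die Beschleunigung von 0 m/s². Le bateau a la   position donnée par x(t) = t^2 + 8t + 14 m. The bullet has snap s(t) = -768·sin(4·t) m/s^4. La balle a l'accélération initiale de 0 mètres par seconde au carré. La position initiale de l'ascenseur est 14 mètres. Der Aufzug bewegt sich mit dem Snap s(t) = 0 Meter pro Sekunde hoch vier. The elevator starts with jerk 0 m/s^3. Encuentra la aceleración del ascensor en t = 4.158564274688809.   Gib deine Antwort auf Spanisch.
Partiendo del snap s(t) = 0, tomamos 2 integrales. Tomando ∫s(t)dt y aplicando j(0) = 0, encontramos j(t) = 0. Integrando la sacudida y usando la condición inicial a(0) = 0, obtenemos a(t) = 0. De la ecuación de la aceleración a(t) = 0, sustituimos t = 4.158564274688809 para obtener a = 0.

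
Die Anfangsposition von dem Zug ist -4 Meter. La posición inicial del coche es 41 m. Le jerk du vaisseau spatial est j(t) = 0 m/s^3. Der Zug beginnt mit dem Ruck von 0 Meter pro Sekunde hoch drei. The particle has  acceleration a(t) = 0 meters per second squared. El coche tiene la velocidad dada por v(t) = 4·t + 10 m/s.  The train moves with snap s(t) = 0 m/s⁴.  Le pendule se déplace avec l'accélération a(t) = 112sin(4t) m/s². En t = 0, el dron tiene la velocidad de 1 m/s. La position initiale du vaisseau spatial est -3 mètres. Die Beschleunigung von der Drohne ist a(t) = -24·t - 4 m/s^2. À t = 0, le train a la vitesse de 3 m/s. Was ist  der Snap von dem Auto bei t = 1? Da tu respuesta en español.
Para resolver esto, necesitamos tomar 3 derivadas de nuestra ecuación de la velocidad v(t) = 4·t + 10. Tomando d/dt de v(t), encontramos a(t) = 4. Tomando d/dt de a(t), encontramos j(t) = 0. La derivada de la sacudida da el snap: s(t) = 0. De la ecuación del snap s(t) = 0, sustituimos t = 1 para obtener s = 0.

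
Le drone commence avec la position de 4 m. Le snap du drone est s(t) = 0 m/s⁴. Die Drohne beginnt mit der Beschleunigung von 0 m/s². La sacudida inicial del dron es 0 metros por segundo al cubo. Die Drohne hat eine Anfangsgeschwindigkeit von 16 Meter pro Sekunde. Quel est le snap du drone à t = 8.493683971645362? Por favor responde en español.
De la ecuación del snap s(t) = 0, sustituimos t = 8.493683971645362 para obtener s = 0.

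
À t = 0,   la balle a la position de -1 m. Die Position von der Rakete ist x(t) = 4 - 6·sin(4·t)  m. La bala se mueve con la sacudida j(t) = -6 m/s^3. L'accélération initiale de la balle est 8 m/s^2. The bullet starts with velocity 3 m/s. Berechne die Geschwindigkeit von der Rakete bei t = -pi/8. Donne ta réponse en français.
Pour résoudre ceci, nous devons prendre 1 dérivée de notre équation de la position x(t) = 4 - 6·sin(4·t). La dérivée de la position donne la vitesse: v(t) = -24·cos(4·t). En utilisant v(t) = -24·cos(4·t) et en substituant t = -pi/8, nous trouvons v = 0.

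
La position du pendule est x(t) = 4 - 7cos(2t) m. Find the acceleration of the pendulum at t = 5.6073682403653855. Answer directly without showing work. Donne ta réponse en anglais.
At t = 5.6073682403653855, a = 6.08753412497367.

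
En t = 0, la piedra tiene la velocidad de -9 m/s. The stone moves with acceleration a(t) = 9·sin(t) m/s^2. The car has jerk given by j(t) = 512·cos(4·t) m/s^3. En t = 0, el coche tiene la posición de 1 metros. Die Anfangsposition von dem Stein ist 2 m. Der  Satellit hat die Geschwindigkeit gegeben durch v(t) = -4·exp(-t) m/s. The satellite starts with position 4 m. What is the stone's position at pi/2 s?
Starting from acceleration a(t) = 9·sin(t), we take 2 antiderivatives. The integral of acceleration, with v(0) = -9, gives velocity: v(t) = -9·cos(t). Finding the antiderivative of v(t) and using x(0) = 2: x(t) = 2 - 9·sin(t). We have position x(t) = 2 - 9·sin(t). Substituting t = pi/2: x(pi/2) = -7.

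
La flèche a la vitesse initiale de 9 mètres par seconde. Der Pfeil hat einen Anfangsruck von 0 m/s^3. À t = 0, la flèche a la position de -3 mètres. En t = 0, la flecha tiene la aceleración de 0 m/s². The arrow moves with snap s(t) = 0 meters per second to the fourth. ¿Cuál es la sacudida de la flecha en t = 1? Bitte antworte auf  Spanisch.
Partiendo del snap s(t) = 0, tomamos 1 antiderivada. Integrando el snap y usando la condición inicial j(0) = 0, obtenemos j(t) = 0. De la ecuación de la sacudida j(t) = 0, sustituimos t = 1 para obtener j = 0.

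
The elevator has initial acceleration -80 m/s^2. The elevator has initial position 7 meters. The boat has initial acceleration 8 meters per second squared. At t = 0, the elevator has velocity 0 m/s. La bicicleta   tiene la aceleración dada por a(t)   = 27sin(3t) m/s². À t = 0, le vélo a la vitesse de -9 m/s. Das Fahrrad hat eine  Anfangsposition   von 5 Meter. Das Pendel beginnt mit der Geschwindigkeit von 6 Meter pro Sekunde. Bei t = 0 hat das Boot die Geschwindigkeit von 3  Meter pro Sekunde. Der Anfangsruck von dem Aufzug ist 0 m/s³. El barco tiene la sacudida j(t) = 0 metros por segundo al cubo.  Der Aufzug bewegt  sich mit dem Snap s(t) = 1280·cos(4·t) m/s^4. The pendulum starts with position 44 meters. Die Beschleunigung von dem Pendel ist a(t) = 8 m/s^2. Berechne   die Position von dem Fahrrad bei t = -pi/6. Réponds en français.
En partant de l'accélération a(t) = 27·sin(3·t), nous prenons 2 intégrales. En intégrant l'accélération et en utilisant la condition initiale v(0) = -9, nous obtenons v(t) = -9·cos(3·t). La primitive de la vitesse est la position. En utilisant x(0) = 5, nous obtenons x(t) = 5 - 3·sin(3·t). En utilisant x(t) = 5 - 3·sin(3·t) et en substituant t = -pi/6, nous trouvons x = 8.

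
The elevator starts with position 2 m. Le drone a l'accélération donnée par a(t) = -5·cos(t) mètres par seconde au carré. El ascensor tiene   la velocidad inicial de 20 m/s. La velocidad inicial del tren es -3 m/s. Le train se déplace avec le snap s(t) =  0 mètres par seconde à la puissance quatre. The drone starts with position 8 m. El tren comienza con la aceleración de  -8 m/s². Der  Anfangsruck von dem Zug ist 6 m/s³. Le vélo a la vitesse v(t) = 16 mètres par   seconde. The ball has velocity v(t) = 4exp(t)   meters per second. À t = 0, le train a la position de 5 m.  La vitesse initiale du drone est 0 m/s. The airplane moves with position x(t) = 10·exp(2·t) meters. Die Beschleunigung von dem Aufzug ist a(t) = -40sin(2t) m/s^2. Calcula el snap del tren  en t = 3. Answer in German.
Mit s(t) = 0 und Einsetzen von t = 3, finden wir s = 0.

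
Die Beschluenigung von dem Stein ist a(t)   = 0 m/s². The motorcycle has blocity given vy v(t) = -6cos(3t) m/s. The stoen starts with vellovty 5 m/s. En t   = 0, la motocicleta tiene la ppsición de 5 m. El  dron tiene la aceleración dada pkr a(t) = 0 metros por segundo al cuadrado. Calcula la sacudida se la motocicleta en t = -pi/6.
Partiendo de la velocidad v(t) = -6·cos(3·t), tomamos 2 derivadas. Tomando d/dt de v(t), encontramos a(t) = 18·sin(3·t). La derivada de la aceleración da la sacudida: j(t) = 54·cos(3·t). Tenemos la sacudida j(t) = 54·cos(3·t). Sustituyendo t = -pi/6: j(-pi/6) = 0.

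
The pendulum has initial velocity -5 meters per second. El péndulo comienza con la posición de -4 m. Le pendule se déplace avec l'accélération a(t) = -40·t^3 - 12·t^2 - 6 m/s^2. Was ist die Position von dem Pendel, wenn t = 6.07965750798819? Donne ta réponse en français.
Nous devons intégrer notre équation de l'accélération a(t) = -40·t^3 - 12·t^2 - 6 2 fois. En prenant ∫a(t)dt et en appliquant v(0) = -5, nous trouvons v(t) = -10·t^4 - 4·t^3 - 6·t - 5. En intégrant la vitesse et en utilisant la condition initiale x(0) = -4, nous obtenons x(t) = -2·t^5 - t^4 - 3·t^2 - 5·t - 4. De l'équation de la position x(t) = -2·t^5 - t^4 - 3·t^2 - 5·t - 4, nous substituons t = 6.07965750798819 pour obtenir x = -18123.6312682329.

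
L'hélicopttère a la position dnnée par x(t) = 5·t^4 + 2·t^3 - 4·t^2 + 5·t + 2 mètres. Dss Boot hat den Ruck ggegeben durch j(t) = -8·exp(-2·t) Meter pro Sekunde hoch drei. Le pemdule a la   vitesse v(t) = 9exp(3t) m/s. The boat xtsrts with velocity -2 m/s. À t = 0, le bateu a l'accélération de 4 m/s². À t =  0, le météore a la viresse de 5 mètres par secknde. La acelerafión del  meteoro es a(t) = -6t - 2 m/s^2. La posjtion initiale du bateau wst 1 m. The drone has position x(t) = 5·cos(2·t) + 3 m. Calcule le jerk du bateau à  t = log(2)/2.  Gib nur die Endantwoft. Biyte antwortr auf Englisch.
j(log(2)/2) = -4.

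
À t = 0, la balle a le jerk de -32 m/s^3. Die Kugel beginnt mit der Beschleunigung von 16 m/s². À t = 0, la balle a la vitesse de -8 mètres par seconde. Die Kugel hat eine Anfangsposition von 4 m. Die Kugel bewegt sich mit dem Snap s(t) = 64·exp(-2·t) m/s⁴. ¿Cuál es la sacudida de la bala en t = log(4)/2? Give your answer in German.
Wir müssen unsere Gleichung für den Snap s(t) = 64·exp(-2·t) 1-mal integrieren. Durch Integration von dem Snap und Verwendung der Anfangsbedingung j(0) = -32, erhalten wir j(t) = -32·exp(-2·t). Mit j(t) = -32·exp(-2·t) und Einsetzen von t = log(4)/2, finden wir j = -8.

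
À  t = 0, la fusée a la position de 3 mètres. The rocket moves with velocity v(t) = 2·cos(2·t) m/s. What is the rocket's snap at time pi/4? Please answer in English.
Starting from velocity v(t) = 2·cos(2·t), we take 3 derivatives. Differentiating velocity, we get acceleration: a(t) = -4·sin(2·t). The derivative of acceleration gives jerk: j(t) = -8·cos(2·t). Differentiating jerk, we get snap: s(t) = 16·sin(2·t). We have snap s(t) = 16·sin(2·t). Substituting t = pi/4: s(pi/4) = 16.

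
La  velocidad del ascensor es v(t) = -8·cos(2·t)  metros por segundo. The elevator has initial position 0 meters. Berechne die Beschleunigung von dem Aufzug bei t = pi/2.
Wir müssen unsere Gleichung für die Geschwindigkeit v(t) = -8·cos(2·t) 1-mal ableiten. Mit d/dt von v(t) finden wir a(t) = 16·sin(2·t). Aus der Gleichung für die Beschleunigung a(t) = 16·sin(2·t), setzen wir t = pi/2 ein und erhalten a = 0.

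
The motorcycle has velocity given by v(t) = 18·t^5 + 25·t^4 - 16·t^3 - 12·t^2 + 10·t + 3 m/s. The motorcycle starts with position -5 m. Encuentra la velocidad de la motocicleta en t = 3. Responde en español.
De la ecuación de la velocidad v(t) = 18·t^5 + 25·t^4 - 16·t^3 - 12·t^2 + 10·t + 3, sustituimos t = 3 para obtener v = 5892.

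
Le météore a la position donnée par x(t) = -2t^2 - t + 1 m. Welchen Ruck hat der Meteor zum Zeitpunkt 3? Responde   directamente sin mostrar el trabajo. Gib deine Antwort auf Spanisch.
j(3) = 0.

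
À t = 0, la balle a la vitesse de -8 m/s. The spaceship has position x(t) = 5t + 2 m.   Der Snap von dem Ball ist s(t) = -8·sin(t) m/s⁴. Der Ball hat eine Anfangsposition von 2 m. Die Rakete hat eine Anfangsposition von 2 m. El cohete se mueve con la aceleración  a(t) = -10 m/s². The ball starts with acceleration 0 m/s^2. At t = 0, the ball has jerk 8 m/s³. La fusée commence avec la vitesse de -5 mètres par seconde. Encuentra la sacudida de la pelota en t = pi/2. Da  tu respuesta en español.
Debemos encontrar la antiderivada de nuestra ecuación del snap s(t) = -8·sin(t) 1 vez. La antiderivada del snap, con j(0) = 8, da la sacudida: j(t) = 8·cos(t). Tenemos la sacudida j(t) = 8·cos(t). Sustituyendo t = pi/2: j(pi/2) = 0.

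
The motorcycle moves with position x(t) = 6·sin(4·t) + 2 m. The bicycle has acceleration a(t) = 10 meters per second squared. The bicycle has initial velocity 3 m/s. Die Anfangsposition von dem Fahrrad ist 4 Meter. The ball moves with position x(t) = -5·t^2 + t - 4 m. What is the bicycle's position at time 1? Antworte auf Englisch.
We must find the integral of our acceleration equation a(t) = 10 2 times. The antiderivative of acceleration is velocity. Using v(0) = 3, we get v(t) = 10·t + 3. The antiderivative of velocity is position. Using x(0) = 4, we get x(t) = 5·t^2 + 3·t + 4. We have position x(t) = 5·t^2 + 3·t + 4. Substituting t = 1: x(1) = 12.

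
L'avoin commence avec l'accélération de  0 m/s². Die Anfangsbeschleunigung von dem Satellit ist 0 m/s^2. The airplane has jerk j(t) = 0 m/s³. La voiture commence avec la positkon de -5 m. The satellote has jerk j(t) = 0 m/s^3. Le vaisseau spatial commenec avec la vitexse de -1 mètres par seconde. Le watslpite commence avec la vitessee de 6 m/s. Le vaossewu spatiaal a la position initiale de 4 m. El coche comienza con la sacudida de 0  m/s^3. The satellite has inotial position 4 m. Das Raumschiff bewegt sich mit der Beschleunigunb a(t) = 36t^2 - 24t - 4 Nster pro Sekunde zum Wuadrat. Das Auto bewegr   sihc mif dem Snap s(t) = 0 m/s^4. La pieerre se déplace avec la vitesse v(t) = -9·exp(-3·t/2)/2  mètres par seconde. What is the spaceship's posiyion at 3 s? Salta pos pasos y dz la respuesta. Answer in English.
x(3) = 118.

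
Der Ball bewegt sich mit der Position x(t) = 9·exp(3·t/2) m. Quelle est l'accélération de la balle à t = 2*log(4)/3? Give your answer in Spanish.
Debemos derivar nuestra ecuación de la posición x(t) = 9·exp(3·t/2) 2 veces. Derivando la posición, obtenemos la velocidad: v(t) = 27·exp(3·t/2)/2. Tomando d/dt de v(t), encontramos a(t) = 81·exp(3·t/2)/4. De la ecuación de la aceleración a(t) = 81·exp(3·t/2)/4, sustituimos t = 2*log(4)/3 para obtener a = 81.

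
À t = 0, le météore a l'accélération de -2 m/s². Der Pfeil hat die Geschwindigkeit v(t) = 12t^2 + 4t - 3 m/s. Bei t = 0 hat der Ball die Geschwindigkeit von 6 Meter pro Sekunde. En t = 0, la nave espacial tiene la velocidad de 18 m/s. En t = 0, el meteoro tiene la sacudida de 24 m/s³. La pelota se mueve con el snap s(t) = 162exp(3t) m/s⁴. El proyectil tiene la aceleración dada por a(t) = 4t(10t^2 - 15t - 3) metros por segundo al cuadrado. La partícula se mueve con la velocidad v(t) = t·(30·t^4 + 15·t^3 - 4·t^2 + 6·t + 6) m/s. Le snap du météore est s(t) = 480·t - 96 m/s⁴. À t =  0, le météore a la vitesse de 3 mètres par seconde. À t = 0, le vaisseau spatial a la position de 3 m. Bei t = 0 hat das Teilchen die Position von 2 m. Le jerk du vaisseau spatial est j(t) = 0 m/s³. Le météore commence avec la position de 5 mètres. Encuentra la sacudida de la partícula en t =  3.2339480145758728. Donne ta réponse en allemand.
Ausgehend von der Geschwindigkeit v(t) = t·(30·t^4 + 15·t^3 - 4·t^2 + 6·t + 6), nehmen wir 2 Ableitungen. Die Ableitung von der Geschwindigkeit ergibt die Beschleunigung: a(t) = 30·t^4 + 15·t^3 - 4·t^2 + t·(120·t^3 + 45·t^2 - 8·t + 6) + 6·t + 6. Die Ableitung von der Beschleunigung ergibt den Ruck: j(t) = 240·t^3 + 90·t^2 + t·(360·t^2 + 90·t - 8) - 16·t + 12. Mit j(t) = 240·t^3 + 90·t^2 + t·(360·t^2 + 90·t - 8) - 16·t + 12 und Einsetzen von t = 3.2339480145758728, finden wir j = 22110.0922975984.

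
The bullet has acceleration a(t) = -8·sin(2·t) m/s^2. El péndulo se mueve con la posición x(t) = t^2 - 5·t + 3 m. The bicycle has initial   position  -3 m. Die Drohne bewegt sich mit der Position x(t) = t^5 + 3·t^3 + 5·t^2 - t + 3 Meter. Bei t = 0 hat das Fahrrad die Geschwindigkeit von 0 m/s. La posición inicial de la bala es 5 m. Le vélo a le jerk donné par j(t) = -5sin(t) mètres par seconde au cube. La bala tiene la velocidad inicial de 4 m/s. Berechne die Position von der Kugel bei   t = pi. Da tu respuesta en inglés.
We must find the antiderivative of our acceleration equation a(t) = -8·sin(2·t) 2 times. The antiderivative of acceleration is velocity. Using v(0) = 4, we get v(t) = 4·cos(2·t). The integral of velocity is position. Using x(0) = 5, we get x(t) = 2·sin(2·t) + 5. Using x(t) = 2·sin(2·t) + 5 and substituting t = pi, we find x = 5.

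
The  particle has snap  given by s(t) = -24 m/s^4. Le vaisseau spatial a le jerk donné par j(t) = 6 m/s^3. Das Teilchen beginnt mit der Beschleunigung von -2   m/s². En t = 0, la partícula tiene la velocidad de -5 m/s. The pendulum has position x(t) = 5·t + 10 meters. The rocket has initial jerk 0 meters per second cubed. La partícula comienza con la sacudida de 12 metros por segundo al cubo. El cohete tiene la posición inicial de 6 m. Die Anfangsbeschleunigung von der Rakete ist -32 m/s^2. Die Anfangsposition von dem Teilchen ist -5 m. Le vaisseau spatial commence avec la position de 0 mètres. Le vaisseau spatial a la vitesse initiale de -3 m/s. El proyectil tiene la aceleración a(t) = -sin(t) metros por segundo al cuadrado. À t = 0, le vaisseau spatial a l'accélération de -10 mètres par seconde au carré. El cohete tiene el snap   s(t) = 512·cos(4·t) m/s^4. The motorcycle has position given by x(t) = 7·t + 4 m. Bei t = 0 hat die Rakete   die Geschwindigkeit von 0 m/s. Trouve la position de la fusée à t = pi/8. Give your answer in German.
Ausgehend von dem Snap s(t) = 512·cos(4·t), nehmen wir 4 Stammfunktionen. Die Stammfunktion von dem Snap, mit j(0) = 0, ergibt den Ruck: j(t) = 128·sin(4·t). Durch Integration von dem Ruck und Verwendung der Anfangsbedingung a(0) = -32, erhalten wir a(t) = -32·cos(4·t). Das Integral von der Beschleunigung, mit v(0) = 0, ergibt die Geschwindigkeit: v(t) = -8·sin(4·t). Mit ∫v(t)dt und Anwendung von x(0) = 6, finden wir x(t) = 2·cos(4·t) + 4. Aus der Gleichung für die Position x(t) = 2·cos(4·t) + 4, setzen wir t = pi/8 ein und erhalten x = 4.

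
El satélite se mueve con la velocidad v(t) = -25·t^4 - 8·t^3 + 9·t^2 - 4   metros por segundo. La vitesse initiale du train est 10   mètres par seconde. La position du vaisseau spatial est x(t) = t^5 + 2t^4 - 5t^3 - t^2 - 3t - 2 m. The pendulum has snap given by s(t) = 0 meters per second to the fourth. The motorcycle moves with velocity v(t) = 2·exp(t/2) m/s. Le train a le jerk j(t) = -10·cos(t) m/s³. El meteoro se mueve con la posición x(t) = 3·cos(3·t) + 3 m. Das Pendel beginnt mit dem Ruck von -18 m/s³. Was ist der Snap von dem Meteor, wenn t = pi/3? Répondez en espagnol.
Partiendo de la posición x(t) = 3·cos(3·t) + 3, tomamos 4 derivadas. La derivada de la posición da la velocidad: v(t) = -9·sin(3·t). Derivando la velocidad, obtenemos la aceleración: a(t) = -27·cos(3·t). La derivada de la aceleración da la sacudida: j(t) = 81·sin(3·t). Tomando d/dt de j(t), encontramos s(t) = 243·cos(3·t). Usando s(t) = 243·cos(3·t) y sustituyendo t = pi/3, encontramos s = -243.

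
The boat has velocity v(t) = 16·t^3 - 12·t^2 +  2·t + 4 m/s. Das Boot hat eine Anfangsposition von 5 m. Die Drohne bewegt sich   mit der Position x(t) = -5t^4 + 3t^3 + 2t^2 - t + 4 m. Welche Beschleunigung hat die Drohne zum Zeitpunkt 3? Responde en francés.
Pour résoudre ceci, nous devons prendre 2 dérivées de notre équation de la position x(t) = -5·t^4 + 3·t^3 + 2·t^2 - t + 4. La dérivée de la position donne la vitesse: v(t) = -20·t^3 + 9·t^2 + 4·t - 1. La dérivée de la vitesse donne l'accélération: a(t) = -60·t^2 + 18·t + 4. En utilisant a(t) = -60·t^2 + 18·t + 4 et en substituant t = 3, nous trouvons a = -482.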